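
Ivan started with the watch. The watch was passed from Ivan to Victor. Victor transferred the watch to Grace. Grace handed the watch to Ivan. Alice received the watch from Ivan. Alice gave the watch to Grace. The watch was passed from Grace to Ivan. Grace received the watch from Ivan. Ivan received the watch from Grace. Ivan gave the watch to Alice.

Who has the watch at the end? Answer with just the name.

Answer: Alice

Derivation:
Tracking the watch through each event:
Start: Ivan has the watch.
After event 1: Victor has the watch.
After event 2: Grace has the watch.
After event 3: Ivan has the watch.
After event 4: Alice has the watch.
After event 5: Grace has the watch.
After event 6: Ivan has the watch.
After event 7: Grace has the watch.
After event 8: Ivan has the watch.
After event 9: Alice has the watch.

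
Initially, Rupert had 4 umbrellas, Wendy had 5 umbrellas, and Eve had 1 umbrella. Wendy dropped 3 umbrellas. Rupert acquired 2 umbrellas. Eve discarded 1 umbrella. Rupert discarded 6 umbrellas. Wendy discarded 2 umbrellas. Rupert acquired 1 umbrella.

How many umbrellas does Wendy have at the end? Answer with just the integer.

Tracking counts step by step:
Start: Rupert=4, Wendy=5, Eve=1
Event 1 (Wendy -3): Wendy: 5 -> 2. State: Rupert=4, Wendy=2, Eve=1
Event 2 (Rupert +2): Rupert: 4 -> 6. State: Rupert=6, Wendy=2, Eve=1
Event 3 (Eve -1): Eve: 1 -> 0. State: Rupert=6, Wendy=2, Eve=0
Event 4 (Rupert -6): Rupert: 6 -> 0. State: Rupert=0, Wendy=2, Eve=0
Event 5 (Wendy -2): Wendy: 2 -> 0. State: Rupert=0, Wendy=0, Eve=0
Event 6 (Rupert +1): Rupert: 0 -> 1. State: Rupert=1, Wendy=0, Eve=0

Wendy's final count: 0

Answer: 0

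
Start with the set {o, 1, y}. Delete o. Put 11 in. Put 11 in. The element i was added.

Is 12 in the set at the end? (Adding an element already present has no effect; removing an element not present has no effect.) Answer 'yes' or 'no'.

Answer: no

Derivation:
Tracking the set through each operation:
Start: {1, o, y}
Event 1 (remove o): removed. Set: {1, y}
Event 2 (add 11): added. Set: {1, 11, y}
Event 3 (add 11): already present, no change. Set: {1, 11, y}
Event 4 (add i): added. Set: {1, 11, i, y}

Final set: {1, 11, i, y} (size 4)
12 is NOT in the final set.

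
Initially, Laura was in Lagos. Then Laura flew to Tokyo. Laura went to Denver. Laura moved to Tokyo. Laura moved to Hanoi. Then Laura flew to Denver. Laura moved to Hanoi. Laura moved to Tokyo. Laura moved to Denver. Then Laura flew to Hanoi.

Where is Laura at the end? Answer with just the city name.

Tracking Laura's location:
Start: Laura is in Lagos.
After move 1: Lagos -> Tokyo. Laura is in Tokyo.
After move 2: Tokyo -> Denver. Laura is in Denver.
After move 3: Denver -> Tokyo. Laura is in Tokyo.
After move 4: Tokyo -> Hanoi. Laura is in Hanoi.
After move 5: Hanoi -> Denver. Laura is in Denver.
After move 6: Denver -> Hanoi. Laura is in Hanoi.
After move 7: Hanoi -> Tokyo. Laura is in Tokyo.
After move 8: Tokyo -> Denver. Laura is in Denver.
After move 9: Denver -> Hanoi. Laura is in Hanoi.

Answer: Hanoi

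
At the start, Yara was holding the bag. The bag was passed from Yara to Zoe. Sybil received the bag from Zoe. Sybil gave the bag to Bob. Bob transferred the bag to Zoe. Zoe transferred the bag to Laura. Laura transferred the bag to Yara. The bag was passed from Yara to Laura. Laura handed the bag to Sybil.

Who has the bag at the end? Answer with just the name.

Tracking the bag through each event:
Start: Yara has the bag.
After event 1: Zoe has the bag.
After event 2: Sybil has the bag.
After event 3: Bob has the bag.
After event 4: Zoe has the bag.
After event 5: Laura has the bag.
After event 6: Yara has the bag.
After event 7: Laura has the bag.
After event 8: Sybil has the bag.

Answer: Sybil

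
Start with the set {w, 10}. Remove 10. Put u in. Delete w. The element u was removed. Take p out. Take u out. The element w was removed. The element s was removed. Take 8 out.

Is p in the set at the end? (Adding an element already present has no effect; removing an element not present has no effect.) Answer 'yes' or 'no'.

Tracking the set through each operation:
Start: {10, w}
Event 1 (remove 10): removed. Set: {w}
Event 2 (add u): added. Set: {u, w}
Event 3 (remove w): removed. Set: {u}
Event 4 (remove u): removed. Set: {}
Event 5 (remove p): not present, no change. Set: {}
Event 6 (remove u): not present, no change. Set: {}
Event 7 (remove w): not present, no change. Set: {}
Event 8 (remove s): not present, no change. Set: {}
Event 9 (remove 8): not present, no change. Set: {}

Final set: {} (size 0)
p is NOT in the final set.

Answer: no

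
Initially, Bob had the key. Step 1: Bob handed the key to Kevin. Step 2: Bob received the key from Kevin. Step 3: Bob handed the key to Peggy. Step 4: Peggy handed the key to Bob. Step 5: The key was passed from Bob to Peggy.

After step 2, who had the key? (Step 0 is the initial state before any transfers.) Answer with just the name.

Tracking the key holder through step 2:
After step 0 (start): Bob
After step 1: Kevin
After step 2: Bob

At step 2, the holder is Bob.

Answer: Bob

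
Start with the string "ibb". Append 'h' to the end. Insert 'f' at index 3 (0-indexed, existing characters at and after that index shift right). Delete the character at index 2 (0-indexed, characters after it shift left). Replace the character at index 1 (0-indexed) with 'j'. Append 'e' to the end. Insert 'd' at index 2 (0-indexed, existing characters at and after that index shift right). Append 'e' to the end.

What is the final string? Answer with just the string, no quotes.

Answer: ijdfhee

Derivation:
Applying each edit step by step:
Start: "ibb"
Op 1 (append 'h'): "ibb" -> "ibbh"
Op 2 (insert 'f' at idx 3): "ibbh" -> "ibbfh"
Op 3 (delete idx 2 = 'b'): "ibbfh" -> "ibfh"
Op 4 (replace idx 1: 'b' -> 'j'): "ibfh" -> "ijfh"
Op 5 (append 'e'): "ijfh" -> "ijfhe"
Op 6 (insert 'd' at idx 2): "ijfhe" -> "ijdfhe"
Op 7 (append 'e'): "ijdfhe" -> "ijdfhee"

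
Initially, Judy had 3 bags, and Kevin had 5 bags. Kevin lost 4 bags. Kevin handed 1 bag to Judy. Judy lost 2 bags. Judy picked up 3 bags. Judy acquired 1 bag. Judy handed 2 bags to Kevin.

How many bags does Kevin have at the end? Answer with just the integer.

Answer: 2

Derivation:
Tracking counts step by step:
Start: Judy=3, Kevin=5
Event 1 (Kevin -4): Kevin: 5 -> 1. State: Judy=3, Kevin=1
Event 2 (Kevin -> Judy, 1): Kevin: 1 -> 0, Judy: 3 -> 4. State: Judy=4, Kevin=0
Event 3 (Judy -2): Judy: 4 -> 2. State: Judy=2, Kevin=0
Event 4 (Judy +3): Judy: 2 -> 5. State: Judy=5, Kevin=0
Event 5 (Judy +1): Judy: 5 -> 6. State: Judy=6, Kevin=0
Event 6 (Judy -> Kevin, 2): Judy: 6 -> 4, Kevin: 0 -> 2. State: Judy=4, Kevin=2

Kevin's final count: 2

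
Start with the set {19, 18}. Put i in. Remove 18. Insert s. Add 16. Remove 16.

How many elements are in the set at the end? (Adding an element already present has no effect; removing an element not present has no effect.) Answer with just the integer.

Answer: 3

Derivation:
Tracking the set through each operation:
Start: {18, 19}
Event 1 (add i): added. Set: {18, 19, i}
Event 2 (remove 18): removed. Set: {19, i}
Event 3 (add s): added. Set: {19, i, s}
Event 4 (add 16): added. Set: {16, 19, i, s}
Event 5 (remove 16): removed. Set: {19, i, s}

Final set: {19, i, s} (size 3)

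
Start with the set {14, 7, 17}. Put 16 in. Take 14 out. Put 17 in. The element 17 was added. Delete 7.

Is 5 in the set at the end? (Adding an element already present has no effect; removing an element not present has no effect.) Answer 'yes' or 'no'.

Tracking the set through each operation:
Start: {14, 17, 7}
Event 1 (add 16): added. Set: {14, 16, 17, 7}
Event 2 (remove 14): removed. Set: {16, 17, 7}
Event 3 (add 17): already present, no change. Set: {16, 17, 7}
Event 4 (add 17): already present, no change. Set: {16, 17, 7}
Event 5 (remove 7): removed. Set: {16, 17}

Final set: {16, 17} (size 2)
5 is NOT in the final set.

Answer: no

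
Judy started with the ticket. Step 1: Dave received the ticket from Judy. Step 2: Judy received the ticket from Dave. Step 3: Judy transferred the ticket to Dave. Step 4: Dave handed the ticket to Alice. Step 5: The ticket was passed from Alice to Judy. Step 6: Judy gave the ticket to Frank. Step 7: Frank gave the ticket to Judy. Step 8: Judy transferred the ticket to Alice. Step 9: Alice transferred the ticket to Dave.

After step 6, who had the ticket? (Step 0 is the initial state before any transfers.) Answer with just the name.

Tracking the ticket holder through step 6:
After step 0 (start): Judy
After step 1: Dave
After step 2: Judy
After step 3: Dave
After step 4: Alice
After step 5: Judy
After step 6: Frank

At step 6, the holder is Frank.

Answer: Frank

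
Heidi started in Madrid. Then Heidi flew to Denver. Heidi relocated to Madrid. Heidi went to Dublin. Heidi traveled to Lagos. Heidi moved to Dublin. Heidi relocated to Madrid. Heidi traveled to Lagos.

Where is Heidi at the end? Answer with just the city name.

Tracking Heidi's location:
Start: Heidi is in Madrid.
After move 1: Madrid -> Denver. Heidi is in Denver.
After move 2: Denver -> Madrid. Heidi is in Madrid.
After move 3: Madrid -> Dublin. Heidi is in Dublin.
After move 4: Dublin -> Lagos. Heidi is in Lagos.
After move 5: Lagos -> Dublin. Heidi is in Dublin.
After move 6: Dublin -> Madrid. Heidi is in Madrid.
After move 7: Madrid -> Lagos. Heidi is in Lagos.

Answer: Lagos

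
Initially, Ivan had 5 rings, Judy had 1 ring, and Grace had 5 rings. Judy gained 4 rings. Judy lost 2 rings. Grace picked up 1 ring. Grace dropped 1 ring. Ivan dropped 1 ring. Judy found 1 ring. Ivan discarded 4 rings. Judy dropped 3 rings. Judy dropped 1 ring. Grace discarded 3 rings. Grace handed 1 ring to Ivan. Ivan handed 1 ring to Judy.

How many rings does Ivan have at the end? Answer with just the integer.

Tracking counts step by step:
Start: Ivan=5, Judy=1, Grace=5
Event 1 (Judy +4): Judy: 1 -> 5. State: Ivan=5, Judy=5, Grace=5
Event 2 (Judy -2): Judy: 5 -> 3. State: Ivan=5, Judy=3, Grace=5
Event 3 (Grace +1): Grace: 5 -> 6. State: Ivan=5, Judy=3, Grace=6
Event 4 (Grace -1): Grace: 6 -> 5. State: Ivan=5, Judy=3, Grace=5
Event 5 (Ivan -1): Ivan: 5 -> 4. State: Ivan=4, Judy=3, Grace=5
Event 6 (Judy +1): Judy: 3 -> 4. State: Ivan=4, Judy=4, Grace=5
Event 7 (Ivan -4): Ivan: 4 -> 0. State: Ivan=0, Judy=4, Grace=5
Event 8 (Judy -3): Judy: 4 -> 1. State: Ivan=0, Judy=1, Grace=5
Event 9 (Judy -1): Judy: 1 -> 0. State: Ivan=0, Judy=0, Grace=5
Event 10 (Grace -3): Grace: 5 -> 2. State: Ivan=0, Judy=0, Grace=2
Event 11 (Grace -> Ivan, 1): Grace: 2 -> 1, Ivan: 0 -> 1. State: Ivan=1, Judy=0, Grace=1
Event 12 (Ivan -> Judy, 1): Ivan: 1 -> 0, Judy: 0 -> 1. State: Ivan=0, Judy=1, Grace=1

Ivan's final count: 0

Answer: 0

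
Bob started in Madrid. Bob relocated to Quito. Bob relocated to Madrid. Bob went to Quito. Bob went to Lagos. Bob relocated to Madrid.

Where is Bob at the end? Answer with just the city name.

Tracking Bob's location:
Start: Bob is in Madrid.
After move 1: Madrid -> Quito. Bob is in Quito.
After move 2: Quito -> Madrid. Bob is in Madrid.
After move 3: Madrid -> Quito. Bob is in Quito.
After move 4: Quito -> Lagos. Bob is in Lagos.
After move 5: Lagos -> Madrid. Bob is in Madrid.

Answer: Madrid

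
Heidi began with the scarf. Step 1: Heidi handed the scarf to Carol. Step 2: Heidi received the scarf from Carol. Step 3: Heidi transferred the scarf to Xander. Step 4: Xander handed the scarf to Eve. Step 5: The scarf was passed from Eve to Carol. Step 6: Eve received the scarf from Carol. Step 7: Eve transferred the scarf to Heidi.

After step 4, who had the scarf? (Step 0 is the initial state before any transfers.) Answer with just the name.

Answer: Eve

Derivation:
Tracking the scarf holder through step 4:
After step 0 (start): Heidi
After step 1: Carol
After step 2: Heidi
After step 3: Xander
After step 4: Eve

At step 4, the holder is Eve.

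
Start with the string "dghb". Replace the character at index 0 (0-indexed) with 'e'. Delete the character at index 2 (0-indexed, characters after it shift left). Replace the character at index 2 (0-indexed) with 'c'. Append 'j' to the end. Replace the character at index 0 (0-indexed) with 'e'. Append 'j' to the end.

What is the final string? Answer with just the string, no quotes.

Applying each edit step by step:
Start: "dghb"
Op 1 (replace idx 0: 'd' -> 'e'): "dghb" -> "eghb"
Op 2 (delete idx 2 = 'h'): "eghb" -> "egb"
Op 3 (replace idx 2: 'b' -> 'c'): "egb" -> "egc"
Op 4 (append 'j'): "egc" -> "egcj"
Op 5 (replace idx 0: 'e' -> 'e'): "egcj" -> "egcj"
Op 6 (append 'j'): "egcj" -> "egcjj"

Answer: egcjj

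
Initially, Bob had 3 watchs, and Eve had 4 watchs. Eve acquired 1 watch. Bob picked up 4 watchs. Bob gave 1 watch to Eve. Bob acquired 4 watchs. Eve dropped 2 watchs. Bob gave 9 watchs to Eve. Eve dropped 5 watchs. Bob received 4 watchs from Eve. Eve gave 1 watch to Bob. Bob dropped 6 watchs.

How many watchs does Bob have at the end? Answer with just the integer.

Answer: 0

Derivation:
Tracking counts step by step:
Start: Bob=3, Eve=4
Event 1 (Eve +1): Eve: 4 -> 5. State: Bob=3, Eve=5
Event 2 (Bob +4): Bob: 3 -> 7. State: Bob=7, Eve=5
Event 3 (Bob -> Eve, 1): Bob: 7 -> 6, Eve: 5 -> 6. State: Bob=6, Eve=6
Event 4 (Bob +4): Bob: 6 -> 10. State: Bob=10, Eve=6
Event 5 (Eve -2): Eve: 6 -> 4. State: Bob=10, Eve=4
Event 6 (Bob -> Eve, 9): Bob: 10 -> 1, Eve: 4 -> 13. State: Bob=1, Eve=13
Event 7 (Eve -5): Eve: 13 -> 8. State: Bob=1, Eve=8
Event 8 (Eve -> Bob, 4): Eve: 8 -> 4, Bob: 1 -> 5. State: Bob=5, Eve=4
Event 9 (Eve -> Bob, 1): Eve: 4 -> 3, Bob: 5 -> 6. State: Bob=6, Eve=3
Event 10 (Bob -6): Bob: 6 -> 0. State: Bob=0, Eve=3

Bob's final count: 0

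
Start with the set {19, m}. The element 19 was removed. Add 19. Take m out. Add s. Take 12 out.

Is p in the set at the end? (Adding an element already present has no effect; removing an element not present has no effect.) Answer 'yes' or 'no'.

Answer: no

Derivation:
Tracking the set through each operation:
Start: {19, m}
Event 1 (remove 19): removed. Set: {m}
Event 2 (add 19): added. Set: {19, m}
Event 3 (remove m): removed. Set: {19}
Event 4 (add s): added. Set: {19, s}
Event 5 (remove 12): not present, no change. Set: {19, s}

Final set: {19, s} (size 2)
p is NOT in the final set.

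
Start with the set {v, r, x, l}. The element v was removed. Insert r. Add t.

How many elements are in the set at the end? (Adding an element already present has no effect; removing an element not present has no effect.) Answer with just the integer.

Answer: 4

Derivation:
Tracking the set through each operation:
Start: {l, r, v, x}
Event 1 (remove v): removed. Set: {l, r, x}
Event 2 (add r): already present, no change. Set: {l, r, x}
Event 3 (add t): added. Set: {l, r, t, x}

Final set: {l, r, t, x} (size 4)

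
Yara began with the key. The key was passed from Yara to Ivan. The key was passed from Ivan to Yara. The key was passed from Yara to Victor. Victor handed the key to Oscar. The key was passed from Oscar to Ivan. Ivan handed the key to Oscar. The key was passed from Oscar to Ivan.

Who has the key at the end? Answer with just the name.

Tracking the key through each event:
Start: Yara has the key.
After event 1: Ivan has the key.
After event 2: Yara has the key.
After event 3: Victor has the key.
After event 4: Oscar has the key.
After event 5: Ivan has the key.
After event 6: Oscar has the key.
After event 7: Ivan has the key.

Answer: Ivan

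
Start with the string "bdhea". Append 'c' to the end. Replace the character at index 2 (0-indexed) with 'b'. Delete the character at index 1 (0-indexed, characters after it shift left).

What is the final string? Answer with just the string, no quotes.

Answer: bbeac

Derivation:
Applying each edit step by step:
Start: "bdhea"
Op 1 (append 'c'): "bdhea" -> "bdheac"
Op 2 (replace idx 2: 'h' -> 'b'): "bdheac" -> "bdbeac"
Op 3 (delete idx 1 = 'd'): "bdbeac" -> "bbeac"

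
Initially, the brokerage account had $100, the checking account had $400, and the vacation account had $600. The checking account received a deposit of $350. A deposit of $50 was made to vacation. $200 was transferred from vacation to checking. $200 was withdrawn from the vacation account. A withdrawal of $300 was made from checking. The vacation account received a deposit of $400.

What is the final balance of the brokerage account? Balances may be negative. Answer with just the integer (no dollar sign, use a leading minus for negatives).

Tracking account balances step by step:
Start: brokerage=100, checking=400, vacation=600
Event 1 (deposit 350 to checking): checking: 400 + 350 = 750. Balances: brokerage=100, checking=750, vacation=600
Event 2 (deposit 50 to vacation): vacation: 600 + 50 = 650. Balances: brokerage=100, checking=750, vacation=650
Event 3 (transfer 200 vacation -> checking): vacation: 650 - 200 = 450, checking: 750 + 200 = 950. Balances: brokerage=100, checking=950, vacation=450
Event 4 (withdraw 200 from vacation): vacation: 450 - 200 = 250. Balances: brokerage=100, checking=950, vacation=250
Event 5 (withdraw 300 from checking): checking: 950 - 300 = 650. Balances: brokerage=100, checking=650, vacation=250
Event 6 (deposit 400 to vacation): vacation: 250 + 400 = 650. Balances: brokerage=100, checking=650, vacation=650

Final balance of brokerage: 100

Answer: 100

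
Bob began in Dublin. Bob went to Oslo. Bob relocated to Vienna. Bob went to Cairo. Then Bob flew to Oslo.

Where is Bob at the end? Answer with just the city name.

Tracking Bob's location:
Start: Bob is in Dublin.
After move 1: Dublin -> Oslo. Bob is in Oslo.
After move 2: Oslo -> Vienna. Bob is in Vienna.
After move 3: Vienna -> Cairo. Bob is in Cairo.
After move 4: Cairo -> Oslo. Bob is in Oslo.

Answer: Oslo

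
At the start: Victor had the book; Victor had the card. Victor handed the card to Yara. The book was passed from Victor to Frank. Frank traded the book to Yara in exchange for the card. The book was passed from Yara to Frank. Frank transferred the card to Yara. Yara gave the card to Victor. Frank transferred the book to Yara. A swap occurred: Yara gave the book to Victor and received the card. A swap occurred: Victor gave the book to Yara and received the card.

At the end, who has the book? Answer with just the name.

Answer: Yara

Derivation:
Tracking all object holders:
Start: book:Victor, card:Victor
Event 1 (give card: Victor -> Yara). State: book:Victor, card:Yara
Event 2 (give book: Victor -> Frank). State: book:Frank, card:Yara
Event 3 (swap book<->card: now book:Yara, card:Frank). State: book:Yara, card:Frank
Event 4 (give book: Yara -> Frank). State: book:Frank, card:Frank
Event 5 (give card: Frank -> Yara). State: book:Frank, card:Yara
Event 6 (give card: Yara -> Victor). State: book:Frank, card:Victor
Event 7 (give book: Frank -> Yara). State: book:Yara, card:Victor
Event 8 (swap book<->card: now book:Victor, card:Yara). State: book:Victor, card:Yara
Event 9 (swap book<->card: now book:Yara, card:Victor). State: book:Yara, card:Victor

Final state: book:Yara, card:Victor
The book is held by Yara.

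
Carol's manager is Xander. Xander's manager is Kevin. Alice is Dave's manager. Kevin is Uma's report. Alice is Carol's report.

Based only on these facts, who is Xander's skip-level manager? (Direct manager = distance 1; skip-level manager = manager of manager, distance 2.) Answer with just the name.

Answer: Uma

Derivation:
Reconstructing the manager chain from the given facts:
  Uma -> Kevin -> Xander -> Carol -> Alice -> Dave
(each arrow means 'manager of the next')
Positions in the chain (0 = top):
  position of Uma: 0
  position of Kevin: 1
  position of Xander: 2
  position of Carol: 3
  position of Alice: 4
  position of Dave: 5

Xander is at position 2; the skip-level manager is 2 steps up the chain, i.e. position 0: Uma.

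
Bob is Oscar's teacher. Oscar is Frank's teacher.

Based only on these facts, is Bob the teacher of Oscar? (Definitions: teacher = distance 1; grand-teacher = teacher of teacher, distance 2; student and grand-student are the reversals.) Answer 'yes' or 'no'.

Reconstructing the teacher chain from the given facts:
  Bob -> Oscar -> Frank
(each arrow means 'teacher of the next')
Positions in the chain (0 = top):
  position of Bob: 0
  position of Oscar: 1
  position of Frank: 2

Bob is at position 0, Oscar is at position 1; signed distance (j - i) = 1.
'teacher' requires j - i = 1. Actual distance is 1, so the relation HOLDS.

Answer: yes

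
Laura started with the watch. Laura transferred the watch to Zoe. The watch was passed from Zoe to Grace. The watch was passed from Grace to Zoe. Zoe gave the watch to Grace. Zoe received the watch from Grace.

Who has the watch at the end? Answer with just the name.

Tracking the watch through each event:
Start: Laura has the watch.
After event 1: Zoe has the watch.
After event 2: Grace has the watch.
After event 3: Zoe has the watch.
After event 4: Grace has the watch.
After event 5: Zoe has the watch.

Answer: Zoe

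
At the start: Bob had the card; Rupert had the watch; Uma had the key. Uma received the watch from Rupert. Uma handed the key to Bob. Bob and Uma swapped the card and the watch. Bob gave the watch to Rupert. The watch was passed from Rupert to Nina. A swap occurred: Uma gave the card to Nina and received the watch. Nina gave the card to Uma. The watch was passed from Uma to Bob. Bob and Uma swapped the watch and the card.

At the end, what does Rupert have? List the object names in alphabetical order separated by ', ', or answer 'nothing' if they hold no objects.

Answer: nothing

Derivation:
Tracking all object holders:
Start: card:Bob, watch:Rupert, key:Uma
Event 1 (give watch: Rupert -> Uma). State: card:Bob, watch:Uma, key:Uma
Event 2 (give key: Uma -> Bob). State: card:Bob, watch:Uma, key:Bob
Event 3 (swap card<->watch: now card:Uma, watch:Bob). State: card:Uma, watch:Bob, key:Bob
Event 4 (give watch: Bob -> Rupert). State: card:Uma, watch:Rupert, key:Bob
Event 5 (give watch: Rupert -> Nina). State: card:Uma, watch:Nina, key:Bob
Event 6 (swap card<->watch: now card:Nina, watch:Uma). State: card:Nina, watch:Uma, key:Bob
Event 7 (give card: Nina -> Uma). State: card:Uma, watch:Uma, key:Bob
Event 8 (give watch: Uma -> Bob). State: card:Uma, watch:Bob, key:Bob
Event 9 (swap watch<->card: now watch:Uma, card:Bob). State: card:Bob, watch:Uma, key:Bob

Final state: card:Bob, watch:Uma, key:Bob
Rupert holds: (nothing).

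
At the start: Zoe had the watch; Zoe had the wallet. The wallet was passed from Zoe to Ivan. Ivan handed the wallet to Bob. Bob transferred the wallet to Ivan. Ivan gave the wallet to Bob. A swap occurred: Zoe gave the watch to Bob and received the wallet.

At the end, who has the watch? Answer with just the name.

Tracking all object holders:
Start: watch:Zoe, wallet:Zoe
Event 1 (give wallet: Zoe -> Ivan). State: watch:Zoe, wallet:Ivan
Event 2 (give wallet: Ivan -> Bob). State: watch:Zoe, wallet:Bob
Event 3 (give wallet: Bob -> Ivan). State: watch:Zoe, wallet:Ivan
Event 4 (give wallet: Ivan -> Bob). State: watch:Zoe, wallet:Bob
Event 5 (swap watch<->wallet: now watch:Bob, wallet:Zoe). State: watch:Bob, wallet:Zoe

Final state: watch:Bob, wallet:Zoe
The watch is held by Bob.

Answer: Bob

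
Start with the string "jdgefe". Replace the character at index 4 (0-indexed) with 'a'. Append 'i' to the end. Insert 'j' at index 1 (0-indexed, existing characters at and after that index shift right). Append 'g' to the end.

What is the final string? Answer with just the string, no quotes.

Applying each edit step by step:
Start: "jdgefe"
Op 1 (replace idx 4: 'f' -> 'a'): "jdgefe" -> "jdgeae"
Op 2 (append 'i'): "jdgeae" -> "jdgeaei"
Op 3 (insert 'j' at idx 1): "jdgeaei" -> "jjdgeaei"
Op 4 (append 'g'): "jjdgeaei" -> "jjdgeaeig"

Answer: jjdgeaeig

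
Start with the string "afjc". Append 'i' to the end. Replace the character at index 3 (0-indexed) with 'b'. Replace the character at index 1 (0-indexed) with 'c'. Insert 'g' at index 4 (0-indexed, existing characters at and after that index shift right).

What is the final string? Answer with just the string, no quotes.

Answer: acjbgi

Derivation:
Applying each edit step by step:
Start: "afjc"
Op 1 (append 'i'): "afjc" -> "afjci"
Op 2 (replace idx 3: 'c' -> 'b'): "afjci" -> "afjbi"
Op 3 (replace idx 1: 'f' -> 'c'): "afjbi" -> "acjbi"
Op 4 (insert 'g' at idx 4): "acjbi" -> "acjbgi"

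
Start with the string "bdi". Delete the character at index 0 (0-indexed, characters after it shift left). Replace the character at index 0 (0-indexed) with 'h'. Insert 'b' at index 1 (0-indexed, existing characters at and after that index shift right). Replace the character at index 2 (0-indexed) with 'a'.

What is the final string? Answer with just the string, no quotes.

Answer: hba

Derivation:
Applying each edit step by step:
Start: "bdi"
Op 1 (delete idx 0 = 'b'): "bdi" -> "di"
Op 2 (replace idx 0: 'd' -> 'h'): "di" -> "hi"
Op 3 (insert 'b' at idx 1): "hi" -> "hbi"
Op 4 (replace idx 2: 'i' -> 'a'): "hbi" -> "hba"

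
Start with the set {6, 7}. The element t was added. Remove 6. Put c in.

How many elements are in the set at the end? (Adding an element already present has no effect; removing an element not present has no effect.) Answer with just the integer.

Tracking the set through each operation:
Start: {6, 7}
Event 1 (add t): added. Set: {6, 7, t}
Event 2 (remove 6): removed. Set: {7, t}
Event 3 (add c): added. Set: {7, c, t}

Final set: {7, c, t} (size 3)

Answer: 3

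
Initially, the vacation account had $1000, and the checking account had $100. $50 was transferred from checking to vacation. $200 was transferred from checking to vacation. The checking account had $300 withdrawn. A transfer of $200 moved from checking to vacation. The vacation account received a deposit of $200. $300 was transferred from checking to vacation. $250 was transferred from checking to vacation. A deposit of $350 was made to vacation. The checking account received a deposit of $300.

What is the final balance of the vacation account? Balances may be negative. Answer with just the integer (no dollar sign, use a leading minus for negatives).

Tracking account balances step by step:
Start: vacation=1000, checking=100
Event 1 (transfer 50 checking -> vacation): checking: 100 - 50 = 50, vacation: 1000 + 50 = 1050. Balances: vacation=1050, checking=50
Event 2 (transfer 200 checking -> vacation): checking: 50 - 200 = -150, vacation: 1050 + 200 = 1250. Balances: vacation=1250, checking=-150
Event 3 (withdraw 300 from checking): checking: -150 - 300 = -450. Balances: vacation=1250, checking=-450
Event 4 (transfer 200 checking -> vacation): checking: -450 - 200 = -650, vacation: 1250 + 200 = 1450. Balances: vacation=1450, checking=-650
Event 5 (deposit 200 to vacation): vacation: 1450 + 200 = 1650. Balances: vacation=1650, checking=-650
Event 6 (transfer 300 checking -> vacation): checking: -650 - 300 = -950, vacation: 1650 + 300 = 1950. Balances: vacation=1950, checking=-950
Event 7 (transfer 250 checking -> vacation): checking: -950 - 250 = -1200, vacation: 1950 + 250 = 2200. Balances: vacation=2200, checking=-1200
Event 8 (deposit 350 to vacation): vacation: 2200 + 350 = 2550. Balances: vacation=2550, checking=-1200
Event 9 (deposit 300 to checking): checking: -1200 + 300 = -900. Balances: vacation=2550, checking=-900

Final balance of vacation: 2550

Answer: 2550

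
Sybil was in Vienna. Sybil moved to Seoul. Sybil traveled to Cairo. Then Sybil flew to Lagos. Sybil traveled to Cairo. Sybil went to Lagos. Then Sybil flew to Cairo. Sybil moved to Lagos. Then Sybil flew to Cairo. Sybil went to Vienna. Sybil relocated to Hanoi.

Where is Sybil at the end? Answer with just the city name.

Answer: Hanoi

Derivation:
Tracking Sybil's location:
Start: Sybil is in Vienna.
After move 1: Vienna -> Seoul. Sybil is in Seoul.
After move 2: Seoul -> Cairo. Sybil is in Cairo.
After move 3: Cairo -> Lagos. Sybil is in Lagos.
After move 4: Lagos -> Cairo. Sybil is in Cairo.
After move 5: Cairo -> Lagos. Sybil is in Lagos.
After move 6: Lagos -> Cairo. Sybil is in Cairo.
After move 7: Cairo -> Lagos. Sybil is in Lagos.
After move 8: Lagos -> Cairo. Sybil is in Cairo.
After move 9: Cairo -> Vienna. Sybil is in Vienna.
After move 10: Vienna -> Hanoi. Sybil is in Hanoi.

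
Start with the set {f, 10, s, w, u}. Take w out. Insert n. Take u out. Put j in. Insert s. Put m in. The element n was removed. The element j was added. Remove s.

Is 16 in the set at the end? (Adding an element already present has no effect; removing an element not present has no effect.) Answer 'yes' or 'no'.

Tracking the set through each operation:
Start: {10, f, s, u, w}
Event 1 (remove w): removed. Set: {10, f, s, u}
Event 2 (add n): added. Set: {10, f, n, s, u}
Event 3 (remove u): removed. Set: {10, f, n, s}
Event 4 (add j): added. Set: {10, f, j, n, s}
Event 5 (add s): already present, no change. Set: {10, f, j, n, s}
Event 6 (add m): added. Set: {10, f, j, m, n, s}
Event 7 (remove n): removed. Set: {10, f, j, m, s}
Event 8 (add j): already present, no change. Set: {10, f, j, m, s}
Event 9 (remove s): removed. Set: {10, f, j, m}

Final set: {10, f, j, m} (size 4)
16 is NOT in the final set.

Answer: no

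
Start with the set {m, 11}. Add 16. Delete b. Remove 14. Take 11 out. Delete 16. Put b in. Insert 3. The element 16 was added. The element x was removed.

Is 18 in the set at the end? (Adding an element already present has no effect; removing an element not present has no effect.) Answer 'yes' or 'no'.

Tracking the set through each operation:
Start: {11, m}
Event 1 (add 16): added. Set: {11, 16, m}
Event 2 (remove b): not present, no change. Set: {11, 16, m}
Event 3 (remove 14): not present, no change. Set: {11, 16, m}
Event 4 (remove 11): removed. Set: {16, m}
Event 5 (remove 16): removed. Set: {m}
Event 6 (add b): added. Set: {b, m}
Event 7 (add 3): added. Set: {3, b, m}
Event 8 (add 16): added. Set: {16, 3, b, m}
Event 9 (remove x): not present, no change. Set: {16, 3, b, m}

Final set: {16, 3, b, m} (size 4)
18 is NOT in the final set.

Answer: no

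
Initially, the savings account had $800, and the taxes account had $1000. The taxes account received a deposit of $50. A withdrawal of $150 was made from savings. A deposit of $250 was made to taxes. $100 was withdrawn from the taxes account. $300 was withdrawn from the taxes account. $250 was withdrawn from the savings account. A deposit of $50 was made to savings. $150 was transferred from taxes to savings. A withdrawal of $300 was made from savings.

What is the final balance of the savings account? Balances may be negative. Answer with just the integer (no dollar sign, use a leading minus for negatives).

Tracking account balances step by step:
Start: savings=800, taxes=1000
Event 1 (deposit 50 to taxes): taxes: 1000 + 50 = 1050. Balances: savings=800, taxes=1050
Event 2 (withdraw 150 from savings): savings: 800 - 150 = 650. Balances: savings=650, taxes=1050
Event 3 (deposit 250 to taxes): taxes: 1050 + 250 = 1300. Balances: savings=650, taxes=1300
Event 4 (withdraw 100 from taxes): taxes: 1300 - 100 = 1200. Balances: savings=650, taxes=1200
Event 5 (withdraw 300 from taxes): taxes: 1200 - 300 = 900. Balances: savings=650, taxes=900
Event 6 (withdraw 250 from savings): savings: 650 - 250 = 400. Balances: savings=400, taxes=900
Event 7 (deposit 50 to savings): savings: 400 + 50 = 450. Balances: savings=450, taxes=900
Event 8 (transfer 150 taxes -> savings): taxes: 900 - 150 = 750, savings: 450 + 150 = 600. Balances: savings=600, taxes=750
Event 9 (withdraw 300 from savings): savings: 600 - 300 = 300. Balances: savings=300, taxes=750

Final balance of savings: 300

Answer: 300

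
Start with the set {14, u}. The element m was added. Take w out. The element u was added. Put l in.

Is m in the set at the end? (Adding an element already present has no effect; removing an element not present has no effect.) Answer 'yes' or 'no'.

Tracking the set through each operation:
Start: {14, u}
Event 1 (add m): added. Set: {14, m, u}
Event 2 (remove w): not present, no change. Set: {14, m, u}
Event 3 (add u): already present, no change. Set: {14, m, u}
Event 4 (add l): added. Set: {14, l, m, u}

Final set: {14, l, m, u} (size 4)
m is in the final set.

Answer: yes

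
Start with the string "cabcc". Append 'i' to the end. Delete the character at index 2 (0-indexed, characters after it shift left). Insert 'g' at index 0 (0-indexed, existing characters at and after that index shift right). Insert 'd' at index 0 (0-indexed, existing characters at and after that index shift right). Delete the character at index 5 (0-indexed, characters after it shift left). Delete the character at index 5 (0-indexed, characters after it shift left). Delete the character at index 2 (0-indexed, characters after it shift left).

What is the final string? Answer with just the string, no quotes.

Applying each edit step by step:
Start: "cabcc"
Op 1 (append 'i'): "cabcc" -> "cabcci"
Op 2 (delete idx 2 = 'b'): "cabcci" -> "cacci"
Op 3 (insert 'g' at idx 0): "cacci" -> "gcacci"
Op 4 (insert 'd' at idx 0): "gcacci" -> "dgcacci"
Op 5 (delete idx 5 = 'c'): "dgcacci" -> "dgcaci"
Op 6 (delete idx 5 = 'i'): "dgcaci" -> "dgcac"
Op 7 (delete idx 2 = 'c'): "dgcac" -> "dgac"

Answer: dgac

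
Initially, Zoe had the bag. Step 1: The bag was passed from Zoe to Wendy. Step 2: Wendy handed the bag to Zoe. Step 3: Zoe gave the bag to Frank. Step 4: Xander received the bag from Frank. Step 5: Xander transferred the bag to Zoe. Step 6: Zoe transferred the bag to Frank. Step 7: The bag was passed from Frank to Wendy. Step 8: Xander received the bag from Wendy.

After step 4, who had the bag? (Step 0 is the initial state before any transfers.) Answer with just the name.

Answer: Xander

Derivation:
Tracking the bag holder through step 4:
After step 0 (start): Zoe
After step 1: Wendy
After step 2: Zoe
After step 3: Frank
After step 4: Xander

At step 4, the holder is Xander.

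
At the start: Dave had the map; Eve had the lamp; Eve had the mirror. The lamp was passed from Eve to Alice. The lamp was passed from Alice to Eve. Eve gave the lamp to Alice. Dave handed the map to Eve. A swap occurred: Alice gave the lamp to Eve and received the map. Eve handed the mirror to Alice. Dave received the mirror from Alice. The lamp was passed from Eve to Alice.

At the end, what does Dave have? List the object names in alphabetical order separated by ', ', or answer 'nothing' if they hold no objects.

Tracking all object holders:
Start: map:Dave, lamp:Eve, mirror:Eve
Event 1 (give lamp: Eve -> Alice). State: map:Dave, lamp:Alice, mirror:Eve
Event 2 (give lamp: Alice -> Eve). State: map:Dave, lamp:Eve, mirror:Eve
Event 3 (give lamp: Eve -> Alice). State: map:Dave, lamp:Alice, mirror:Eve
Event 4 (give map: Dave -> Eve). State: map:Eve, lamp:Alice, mirror:Eve
Event 5 (swap lamp<->map: now lamp:Eve, map:Alice). State: map:Alice, lamp:Eve, mirror:Eve
Event 6 (give mirror: Eve -> Alice). State: map:Alice, lamp:Eve, mirror:Alice
Event 7 (give mirror: Alice -> Dave). State: map:Alice, lamp:Eve, mirror:Dave
Event 8 (give lamp: Eve -> Alice). State: map:Alice, lamp:Alice, mirror:Dave

Final state: map:Alice, lamp:Alice, mirror:Dave
Dave holds: mirror.

Answer: mirror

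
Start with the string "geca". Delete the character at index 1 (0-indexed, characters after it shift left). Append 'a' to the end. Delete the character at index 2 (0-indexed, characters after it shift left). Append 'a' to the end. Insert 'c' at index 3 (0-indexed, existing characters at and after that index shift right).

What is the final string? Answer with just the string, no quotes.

Answer: gcaca

Derivation:
Applying each edit step by step:
Start: "geca"
Op 1 (delete idx 1 = 'e'): "geca" -> "gca"
Op 2 (append 'a'): "gca" -> "gcaa"
Op 3 (delete idx 2 = 'a'): "gcaa" -> "gca"
Op 4 (append 'a'): "gca" -> "gcaa"
Op 5 (insert 'c' at idx 3): "gcaa" -> "gcaca"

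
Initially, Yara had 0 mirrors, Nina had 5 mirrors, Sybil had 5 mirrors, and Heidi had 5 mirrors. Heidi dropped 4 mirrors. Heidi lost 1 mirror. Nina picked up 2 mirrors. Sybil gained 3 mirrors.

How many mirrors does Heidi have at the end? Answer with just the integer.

Answer: 0

Derivation:
Tracking counts step by step:
Start: Yara=0, Nina=5, Sybil=5, Heidi=5
Event 1 (Heidi -4): Heidi: 5 -> 1. State: Yara=0, Nina=5, Sybil=5, Heidi=1
Event 2 (Heidi -1): Heidi: 1 -> 0. State: Yara=0, Nina=5, Sybil=5, Heidi=0
Event 3 (Nina +2): Nina: 5 -> 7. State: Yara=0, Nina=7, Sybil=5, Heidi=0
Event 4 (Sybil +3): Sybil: 5 -> 8. State: Yara=0, Nina=7, Sybil=8, Heidi=0

Heidi's final count: 0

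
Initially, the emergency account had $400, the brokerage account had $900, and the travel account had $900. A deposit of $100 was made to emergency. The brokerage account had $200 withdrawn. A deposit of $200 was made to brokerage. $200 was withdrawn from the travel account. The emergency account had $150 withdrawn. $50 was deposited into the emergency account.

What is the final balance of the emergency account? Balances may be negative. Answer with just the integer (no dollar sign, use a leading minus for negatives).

Tracking account balances step by step:
Start: emergency=400, brokerage=900, travel=900
Event 1 (deposit 100 to emergency): emergency: 400 + 100 = 500. Balances: emergency=500, brokerage=900, travel=900
Event 2 (withdraw 200 from brokerage): brokerage: 900 - 200 = 700. Balances: emergency=500, brokerage=700, travel=900
Event 3 (deposit 200 to brokerage): brokerage: 700 + 200 = 900. Balances: emergency=500, brokerage=900, travel=900
Event 4 (withdraw 200 from travel): travel: 900 - 200 = 700. Balances: emergency=500, brokerage=900, travel=700
Event 5 (withdraw 150 from emergency): emergency: 500 - 150 = 350. Balances: emergency=350, brokerage=900, travel=700
Event 6 (deposit 50 to emergency): emergency: 350 + 50 = 400. Balances: emergency=400, brokerage=900, travel=700

Final balance of emergency: 400

Answer: 400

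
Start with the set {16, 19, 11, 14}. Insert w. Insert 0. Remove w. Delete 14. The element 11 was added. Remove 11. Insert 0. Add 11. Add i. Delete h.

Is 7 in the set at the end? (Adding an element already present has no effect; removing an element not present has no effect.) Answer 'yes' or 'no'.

Tracking the set through each operation:
Start: {11, 14, 16, 19}
Event 1 (add w): added. Set: {11, 14, 16, 19, w}
Event 2 (add 0): added. Set: {0, 11, 14, 16, 19, w}
Event 3 (remove w): removed. Set: {0, 11, 14, 16, 19}
Event 4 (remove 14): removed. Set: {0, 11, 16, 19}
Event 5 (add 11): already present, no change. Set: {0, 11, 16, 19}
Event 6 (remove 11): removed. Set: {0, 16, 19}
Event 7 (add 0): already present, no change. Set: {0, 16, 19}
Event 8 (add 11): added. Set: {0, 11, 16, 19}
Event 9 (add i): added. Set: {0, 11, 16, 19, i}
Event 10 (remove h): not present, no change. Set: {0, 11, 16, 19, i}

Final set: {0, 11, 16, 19, i} (size 5)
7 is NOT in the final set.

Answer: no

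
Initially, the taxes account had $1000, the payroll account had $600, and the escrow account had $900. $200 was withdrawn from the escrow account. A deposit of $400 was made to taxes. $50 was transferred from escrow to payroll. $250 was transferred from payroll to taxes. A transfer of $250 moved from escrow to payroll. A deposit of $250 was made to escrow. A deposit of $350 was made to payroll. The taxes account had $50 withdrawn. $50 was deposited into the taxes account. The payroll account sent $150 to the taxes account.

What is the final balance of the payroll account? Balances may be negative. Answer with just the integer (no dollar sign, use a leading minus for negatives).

Answer: 850

Derivation:
Tracking account balances step by step:
Start: taxes=1000, payroll=600, escrow=900
Event 1 (withdraw 200 from escrow): escrow: 900 - 200 = 700. Balances: taxes=1000, payroll=600, escrow=700
Event 2 (deposit 400 to taxes): taxes: 1000 + 400 = 1400. Balances: taxes=1400, payroll=600, escrow=700
Event 3 (transfer 50 escrow -> payroll): escrow: 700 - 50 = 650, payroll: 600 + 50 = 650. Balances: taxes=1400, payroll=650, escrow=650
Event 4 (transfer 250 payroll -> taxes): payroll: 650 - 250 = 400, taxes: 1400 + 250 = 1650. Balances: taxes=1650, payroll=400, escrow=650
Event 5 (transfer 250 escrow -> payroll): escrow: 650 - 250 = 400, payroll: 400 + 250 = 650. Balances: taxes=1650, payroll=650, escrow=400
Event 6 (deposit 250 to escrow): escrow: 400 + 250 = 650. Balances: taxes=1650, payroll=650, escrow=650
Event 7 (deposit 350 to payroll): payroll: 650 + 350 = 1000. Balances: taxes=1650, payroll=1000, escrow=650
Event 8 (withdraw 50 from taxes): taxes: 1650 - 50 = 1600. Balances: taxes=1600, payroll=1000, escrow=650
Event 9 (deposit 50 to taxes): taxes: 1600 + 50 = 1650. Balances: taxes=1650, payroll=1000, escrow=650
Event 10 (transfer 150 payroll -> taxes): payroll: 1000 - 150 = 850, taxes: 1650 + 150 = 1800. Balances: taxes=1800, payroll=850, escrow=650

Final balance of payroll: 850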